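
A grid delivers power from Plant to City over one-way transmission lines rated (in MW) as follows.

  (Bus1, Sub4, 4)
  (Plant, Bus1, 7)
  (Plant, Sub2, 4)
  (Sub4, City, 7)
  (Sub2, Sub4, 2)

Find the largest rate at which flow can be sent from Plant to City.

Augment Plant→Bus1→Sub4→City: bottleneck 4, flow now 4.
Augment Plant→Sub2→Sub4→City: bottleneck 2, flow now 6.
No augmenting path remains; maximum flow = 6.
In the residual graph, reachable from Plant: {Plant, Bus1, Sub2}.
Min-cut edges: Bus1→Sub4 (4), Sub2→Sub4 (2); capacity 4 + 2 = 6.
This cut is saturated, so no flow can exceed 6.

6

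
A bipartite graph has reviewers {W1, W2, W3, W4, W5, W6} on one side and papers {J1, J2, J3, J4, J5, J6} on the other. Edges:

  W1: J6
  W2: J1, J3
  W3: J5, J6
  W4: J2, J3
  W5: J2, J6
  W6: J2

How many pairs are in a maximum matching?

5

Unit-capacity flow: source→left, listed edges, right→sink; max matching = max flow.
Augmenting path W1→J6 (+1); matched 1.
Augmenting path W2→J1 (+1); matched 2.
Augmenting path W3→J5 (+1); matched 3.
Augmenting path W4→J2 (+1); matched 4.
Augmenting path W5→J2→W4→J3 (+1); matched 5.
No augmenting path remains; maximum matching = 5.
König certificate: {W2, W3, W4, J2, J6} is a vertex cover of size 5 (every listed pair touches it), so no matching can be larger.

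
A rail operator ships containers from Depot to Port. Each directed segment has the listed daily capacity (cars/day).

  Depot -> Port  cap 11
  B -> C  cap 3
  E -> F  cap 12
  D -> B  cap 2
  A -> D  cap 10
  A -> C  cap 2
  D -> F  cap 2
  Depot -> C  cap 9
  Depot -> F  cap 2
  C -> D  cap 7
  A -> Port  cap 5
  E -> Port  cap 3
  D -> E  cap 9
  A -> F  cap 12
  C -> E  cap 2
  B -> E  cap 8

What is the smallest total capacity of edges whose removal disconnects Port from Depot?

14

Augment Depot→Port: bottleneck 11, flow now 11.
Augment Depot→C→E→Port: bottleneck 2, flow now 13.
Augment Depot→C→D→E→Port: bottleneck 1, flow now 14.
No augmenting path remains; maximum flow = 14.
By max-flow min-cut, the minimum cut capacity equals the max flow.
In the residual graph, reachable from Depot: {Depot, B, C, D, E, F}.
Min-cut edges: Depot→Port (11), E→Port (3); capacity 11 + 3 = 14.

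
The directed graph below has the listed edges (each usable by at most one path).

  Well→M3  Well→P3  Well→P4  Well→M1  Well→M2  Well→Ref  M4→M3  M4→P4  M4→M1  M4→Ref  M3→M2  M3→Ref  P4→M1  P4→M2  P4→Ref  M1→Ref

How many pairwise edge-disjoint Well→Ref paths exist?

Assign every edge capacity 1; by Menger, the answer equals the max flow.
Path Well→Ref (+1); total 1.
Path Well→M3→Ref (+1); total 2.
Path Well→P4→Ref (+1); total 3.
Path Well→M1→Ref (+1); total 4.
No residual Well→Ref path; max flow = 4.
Certifying cut of size 4: {Well→M1, Well→M3, Well→P4, Well→Ref}.

4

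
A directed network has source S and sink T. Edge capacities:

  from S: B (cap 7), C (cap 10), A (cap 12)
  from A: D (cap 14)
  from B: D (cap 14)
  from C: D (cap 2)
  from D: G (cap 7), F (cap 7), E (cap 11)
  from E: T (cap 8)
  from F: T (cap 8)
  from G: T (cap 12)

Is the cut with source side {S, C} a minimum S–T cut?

Given cut capacity: 12 + 7 + 2 = 21.
Augment S→A→D→E→T: bottleneck 8, flow now 8.
Augment S→A→D→F→T: bottleneck 4, flow now 12.
Augment S→B→D→F→T: bottleneck 3, flow now 15.
Augment S→B→D→G→T: bottleneck 4, flow now 19.
Augment S→C→D→G→T: bottleneck 2, flow now 21.
No augmenting path remains; maximum flow = 21.
Cut capacity 21 equals the max flow, so it is a minimum cut.

Yes — it is a minimum cut (capacity 21).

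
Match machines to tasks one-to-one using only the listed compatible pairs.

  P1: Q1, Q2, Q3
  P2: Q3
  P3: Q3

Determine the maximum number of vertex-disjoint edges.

2

Unit-capacity flow: source→left, listed edges, right→sink; max matching = max flow.
Augmenting path P1→Q1 (+1); matched 1.
Augmenting path P2→Q3 (+1); matched 2.
No augmenting path remains; maximum matching = 2.
König certificate: {P1, Q3} is a vertex cover of size 2 (every listed pair touches it), so no matching can be larger.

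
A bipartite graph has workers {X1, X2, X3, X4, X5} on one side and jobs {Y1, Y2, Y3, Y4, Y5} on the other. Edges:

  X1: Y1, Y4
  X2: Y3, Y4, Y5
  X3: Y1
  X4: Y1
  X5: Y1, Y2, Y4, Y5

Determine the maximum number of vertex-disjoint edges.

4

Unit-capacity flow: source→left, listed edges, right→sink; max matching = max flow.
Augmenting path X1→Y1 (+1); matched 1.
Augmenting path X2→Y3 (+1); matched 2.
Augmenting path X5→Y2 (+1); matched 3.
Augmenting path X3→Y1→X1→Y4 (+1); matched 4.
No augmenting path remains; maximum matching = 4.
König certificate: {X1, X2, X5, Y1} is a vertex cover of size 4 (every listed pair touches it), so no matching can be larger.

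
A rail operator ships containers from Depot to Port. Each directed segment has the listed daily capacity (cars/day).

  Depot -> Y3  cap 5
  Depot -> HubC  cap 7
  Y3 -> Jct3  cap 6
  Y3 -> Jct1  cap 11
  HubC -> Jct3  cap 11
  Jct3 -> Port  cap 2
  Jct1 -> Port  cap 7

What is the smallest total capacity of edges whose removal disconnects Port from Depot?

7

Augment Depot→Y3→Jct3→Port: bottleneck 2, flow now 2.
Augment Depot→Y3→Jct1→Port: bottleneck 3, flow now 5.
Augment Depot→HubC→Jct3→Y3→Jct1→Port: bottleneck 2, flow now 7. (uses reverse residual edge)
No augmenting path remains; maximum flow = 7.
By max-flow min-cut, the minimum cut capacity equals the max flow.
In the residual graph, reachable from Depot: {Depot, HubC, Jct3}.
Min-cut edges: Depot→Y3 (5), Jct3→Port (2); capacity 5 + 2 = 7.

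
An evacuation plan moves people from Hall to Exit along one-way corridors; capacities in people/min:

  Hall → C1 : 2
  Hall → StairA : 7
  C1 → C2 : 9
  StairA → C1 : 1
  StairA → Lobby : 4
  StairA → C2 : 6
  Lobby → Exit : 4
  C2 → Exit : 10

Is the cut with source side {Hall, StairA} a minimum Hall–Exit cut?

No — its capacity is 13, but the minimum cut has capacity 9.

Given cut capacity: 2 + 1 + 4 + 6 = 13.
Augment Hall→C1→C2→Exit: bottleneck 2, flow now 2.
Augment Hall→StairA→Lobby→Exit: bottleneck 4, flow now 6.
Augment Hall→StairA→C2→Exit: bottleneck 3, flow now 9.
No augmenting path remains; maximum flow = 9.
In the residual graph, reachable from Hall: {Hall}.
Min-cut edges: Hall→C1 (2), Hall→StairA (7); capacity 2 + 7 = 9.
Cut capacity 13 exceeds the max flow 9, so it is not minimum.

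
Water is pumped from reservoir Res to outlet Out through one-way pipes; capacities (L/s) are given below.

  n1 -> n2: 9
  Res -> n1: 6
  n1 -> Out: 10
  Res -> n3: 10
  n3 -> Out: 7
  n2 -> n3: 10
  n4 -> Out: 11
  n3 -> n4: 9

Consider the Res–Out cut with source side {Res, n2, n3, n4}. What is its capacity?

24

Edges leaving {Res, n2, n3, n4}: Res→n1 (6), n3→Out (7), n4→Out (11).
Cut capacity = 6 + 7 + 11 = 24.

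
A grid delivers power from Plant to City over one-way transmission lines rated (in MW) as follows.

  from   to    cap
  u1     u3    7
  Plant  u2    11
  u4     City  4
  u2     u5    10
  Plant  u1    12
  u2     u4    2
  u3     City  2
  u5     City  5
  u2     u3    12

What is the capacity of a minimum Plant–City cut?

9

Augment Plant→u1→u3→City: bottleneck 2, flow now 2.
Augment Plant→u2→u4→City: bottleneck 2, flow now 4.
Augment Plant→u2→u5→City: bottleneck 5, flow now 9.
No augmenting path remains; maximum flow = 9.
By max-flow min-cut, the minimum cut capacity equals the max flow.
In the residual graph, reachable from Plant: {Plant, u1, u2, u3, u5}.
Min-cut edges: u2→u4 (2), u3→City (2), u5→City (5); capacity 2 + 2 + 5 = 9.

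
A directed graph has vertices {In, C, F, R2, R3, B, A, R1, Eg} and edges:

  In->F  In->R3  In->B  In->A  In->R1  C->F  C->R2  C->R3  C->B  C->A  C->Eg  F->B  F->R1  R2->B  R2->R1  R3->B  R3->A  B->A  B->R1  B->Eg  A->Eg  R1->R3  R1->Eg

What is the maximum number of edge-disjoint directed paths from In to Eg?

Assign every edge capacity 1; by Menger, the answer equals the max flow.
Path In→B→Eg (+1); total 1.
Path In→A→Eg (+1); total 2.
Path In→R1→Eg (+1); total 3.
No residual In→Eg path; max flow = 3.
Certifying cut of size 3: {A→Eg, B→Eg, R1→Eg}.

3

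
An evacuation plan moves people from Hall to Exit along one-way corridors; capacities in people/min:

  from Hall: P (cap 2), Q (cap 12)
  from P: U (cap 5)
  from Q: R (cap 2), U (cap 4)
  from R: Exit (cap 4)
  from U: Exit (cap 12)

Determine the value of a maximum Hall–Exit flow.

Augment Hall→P→U→Exit: bottleneck 2, flow now 2.
Augment Hall→Q→R→Exit: bottleneck 2, flow now 4.
Augment Hall→Q→U→Exit: bottleneck 4, flow now 8.
No augmenting path remains; maximum flow = 8.
In the residual graph, reachable from Hall: {Hall, Q}.
Min-cut edges: Hall→P (2), Q→R (2), Q→U (4); capacity 2 + 2 + 4 = 8.
This cut is saturated, so no flow can exceed 8.

8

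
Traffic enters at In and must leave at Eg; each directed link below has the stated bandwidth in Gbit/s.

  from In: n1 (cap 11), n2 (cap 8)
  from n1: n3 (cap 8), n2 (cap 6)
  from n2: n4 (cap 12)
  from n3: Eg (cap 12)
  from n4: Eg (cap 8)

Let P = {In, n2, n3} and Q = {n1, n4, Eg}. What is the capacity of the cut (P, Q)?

35

Edges leaving {In, n2, n3}: In→n1 (11), n2→n4 (12), n3→Eg (12).
Cut capacity = 11 + 12 + 12 = 35.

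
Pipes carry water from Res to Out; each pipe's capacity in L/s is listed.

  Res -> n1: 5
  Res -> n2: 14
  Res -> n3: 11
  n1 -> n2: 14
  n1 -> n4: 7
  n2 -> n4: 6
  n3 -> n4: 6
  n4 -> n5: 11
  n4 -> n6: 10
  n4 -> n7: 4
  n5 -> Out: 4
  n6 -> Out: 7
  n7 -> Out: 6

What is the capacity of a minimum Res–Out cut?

15

Augment Res→n1→n4→n5→Out: bottleneck 4, flow now 4.
Augment Res→n1→n4→n6→Out: bottleneck 1, flow now 5.
Augment Res→n2→n4→n6→Out: bottleneck 6, flow now 11.
Augment Res→n3→n4→n7→Out: bottleneck 4, flow now 15.
No augmenting path remains; maximum flow = 15.
By max-flow min-cut, the minimum cut capacity equals the max flow.
In the residual graph, reachable from Res: {Res, n1, n2, n3, n4, n5, n6}.
Min-cut edges: n4→n7 (4), n5→Out (4), n6→Out (7); capacity 4 + 4 + 7 = 15.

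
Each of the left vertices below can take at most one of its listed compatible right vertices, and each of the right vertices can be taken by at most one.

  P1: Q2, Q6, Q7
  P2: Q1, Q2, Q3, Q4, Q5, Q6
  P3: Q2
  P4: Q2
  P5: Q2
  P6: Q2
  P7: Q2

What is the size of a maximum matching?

Unit-capacity flow: source→left, listed edges, right→sink; max matching = max flow.
Augmenting path P1→Q2 (+1); matched 1.
Augmenting path P2→Q1 (+1); matched 2.
Augmenting path P3→Q2→P1→Q6 (+1); matched 3.
No augmenting path remains; maximum matching = 3.
König certificate: {P1, P2, Q2} is a vertex cover of size 3 (every listed pair touches it), so no matching can be larger.

3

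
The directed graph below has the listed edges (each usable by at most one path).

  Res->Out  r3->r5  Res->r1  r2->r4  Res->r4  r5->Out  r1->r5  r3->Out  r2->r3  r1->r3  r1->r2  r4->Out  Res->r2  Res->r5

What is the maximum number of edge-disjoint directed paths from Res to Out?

4

Assign every edge capacity 1; by Menger, the answer equals the max flow.
Path Res→Out (+1); total 1.
Path Res→r4→Out (+1); total 2.
Path Res→r5→Out (+1); total 3.
Path Res→r1→r3→Out (+1); total 4.
No residual Res→Out path; max flow = 4.
Certifying cut of size 4: {Res→Out, r3→Out, r4→Out, r5→Out}.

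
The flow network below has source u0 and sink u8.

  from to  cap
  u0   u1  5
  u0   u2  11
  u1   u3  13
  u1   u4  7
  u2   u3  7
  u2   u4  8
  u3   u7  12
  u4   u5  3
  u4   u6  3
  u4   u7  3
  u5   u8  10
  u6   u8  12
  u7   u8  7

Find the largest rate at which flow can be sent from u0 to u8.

Augment u0→u1→u3→u7→u8: bottleneck 5, flow now 5.
Augment u0→u2→u3→u7→u8: bottleneck 2, flow now 7.
Augment u0→u2→u4→u5→u8: bottleneck 3, flow now 10.
Augment u0→u2→u4→u6→u8: bottleneck 3, flow now 13.
No augmenting path remains; maximum flow = 13.
In the residual graph, reachable from u0: {u0, u1, u2, u3, u4, u7}.
Min-cut edges: u4→u5 (3), u4→u6 (3), u7→u8 (7); capacity 3 + 3 + 7 = 13.
This cut is saturated, so no flow can exceed 13.

13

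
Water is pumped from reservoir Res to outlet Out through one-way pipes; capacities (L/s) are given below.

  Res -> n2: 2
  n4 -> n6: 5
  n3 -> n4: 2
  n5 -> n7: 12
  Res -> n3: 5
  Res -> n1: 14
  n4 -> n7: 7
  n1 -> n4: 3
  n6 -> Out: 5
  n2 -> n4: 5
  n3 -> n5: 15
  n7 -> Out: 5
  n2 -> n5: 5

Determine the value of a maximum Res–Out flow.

10

Augment Res→n1→n4→n6→Out: bottleneck 3, flow now 3.
Augment Res→n2→n4→n6→Out: bottleneck 2, flow now 5.
Augment Res→n3→n4→n7→Out: bottleneck 2, flow now 7.
Augment Res→n3→n5→n7→Out: bottleneck 3, flow now 10.
No augmenting path remains; maximum flow = 10.
In the residual graph, reachable from Res: {Res, n1}.
Min-cut edges: Res→n2 (2), Res→n3 (5), n1→n4 (3); capacity 2 + 5 + 3 = 10.
This cut is saturated, so no flow can exceed 10.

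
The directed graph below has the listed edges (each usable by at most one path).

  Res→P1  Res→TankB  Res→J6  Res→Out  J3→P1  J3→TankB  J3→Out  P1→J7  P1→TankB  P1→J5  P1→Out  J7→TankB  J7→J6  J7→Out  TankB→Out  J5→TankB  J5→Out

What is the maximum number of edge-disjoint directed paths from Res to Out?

3

Assign every edge capacity 1; by Menger, the answer equals the max flow.
Path Res→Out (+1); total 1.
Path Res→P1→Out (+1); total 2.
Path Res→TankB→Out (+1); total 3.
No residual Res→Out path; max flow = 3.
Certifying cut of size 3: {Res→Out, Res→P1, Res→TankB}.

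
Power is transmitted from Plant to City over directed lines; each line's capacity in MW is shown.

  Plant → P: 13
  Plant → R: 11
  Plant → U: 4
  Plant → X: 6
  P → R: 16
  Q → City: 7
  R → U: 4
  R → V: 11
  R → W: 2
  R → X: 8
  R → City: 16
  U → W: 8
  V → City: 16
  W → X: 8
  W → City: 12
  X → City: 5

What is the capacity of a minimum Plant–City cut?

Augment Plant→R→City: bottleneck 11, flow now 11.
Augment Plant→X→City: bottleneck 5, flow now 16.
Augment Plant→P→R→City: bottleneck 5, flow now 21.
Augment Plant→U→W→City: bottleneck 4, flow now 25.
Augment Plant→P→R→V→City: bottleneck 8, flow now 33.
No augmenting path remains; maximum flow = 33.
By max-flow min-cut, the minimum cut capacity equals the max flow.
In the residual graph, reachable from Plant: {Plant, X}.
Min-cut edges: Plant→P (13), Plant→R (11), Plant→U (4), X→City (5); capacity 13 + 11 + 4 + 5 = 33.

33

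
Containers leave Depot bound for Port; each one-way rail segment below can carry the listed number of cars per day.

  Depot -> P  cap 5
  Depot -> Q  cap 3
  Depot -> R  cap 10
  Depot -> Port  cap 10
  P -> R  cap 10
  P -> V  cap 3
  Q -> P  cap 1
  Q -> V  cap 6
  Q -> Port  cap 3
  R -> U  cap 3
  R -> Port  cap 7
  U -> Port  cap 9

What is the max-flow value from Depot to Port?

23

Augment Depot→Port: bottleneck 10, flow now 10.
Augment Depot→Q→Port: bottleneck 3, flow now 13.
Augment Depot→R→Port: bottleneck 7, flow now 20.
Augment Depot→R→U→Port: bottleneck 3, flow now 23.
No augmenting path remains; maximum flow = 23.
In the residual graph, reachable from Depot: {Depot, P, R, V}.
Min-cut edges: Depot→Q (3), Depot→Port (10), R→U (3), R→Port (7); capacity 3 + 10 + 3 + 7 = 23.
This cut is saturated, so no flow can exceed 23.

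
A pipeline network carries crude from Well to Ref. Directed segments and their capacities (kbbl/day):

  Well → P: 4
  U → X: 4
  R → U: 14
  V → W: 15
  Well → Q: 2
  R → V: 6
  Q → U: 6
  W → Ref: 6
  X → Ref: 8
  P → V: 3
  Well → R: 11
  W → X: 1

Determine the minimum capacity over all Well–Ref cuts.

Augment Well→P→V→W→Ref: bottleneck 3, flow now 3.
Augment Well→Q→U→X→Ref: bottleneck 2, flow now 5.
Augment Well→R→U→X→Ref: bottleneck 2, flow now 7.
Augment Well→R→V→W→Ref: bottleneck 3, flow now 10.
Augment Well→R→V→W→X→Ref: bottleneck 1, flow now 11.
No augmenting path remains; maximum flow = 11.
By max-flow min-cut, the minimum cut capacity equals the max flow.
In the residual graph, reachable from Well: {Well, P, Q, R, U, V, W}.
Min-cut edges: U→X (4), W→X (1), W→Ref (6); capacity 4 + 1 + 6 = 11.

11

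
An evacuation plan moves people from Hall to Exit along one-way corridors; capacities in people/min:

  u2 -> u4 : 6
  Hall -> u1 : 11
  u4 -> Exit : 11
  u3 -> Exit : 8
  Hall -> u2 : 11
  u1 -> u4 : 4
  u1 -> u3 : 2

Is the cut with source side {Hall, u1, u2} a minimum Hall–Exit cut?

Given cut capacity: 2 + 4 + 6 = 12.
Augment Hall→u1→u3→Exit: bottleneck 2, flow now 2.
Augment Hall→u1→u4→Exit: bottleneck 4, flow now 6.
Augment Hall→u2→u4→Exit: bottleneck 6, flow now 12.
No augmenting path remains; maximum flow = 12.
Cut capacity 12 equals the max flow, so it is a minimum cut.

Yes — it is a minimum cut (capacity 12).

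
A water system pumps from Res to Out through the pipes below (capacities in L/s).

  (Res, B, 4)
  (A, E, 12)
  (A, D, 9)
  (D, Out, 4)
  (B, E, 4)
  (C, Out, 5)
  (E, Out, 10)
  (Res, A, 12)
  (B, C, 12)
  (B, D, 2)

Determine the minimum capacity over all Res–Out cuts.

16

Augment Res→A→D→Out: bottleneck 4, flow now 4.
Augment Res→A→E→Out: bottleneck 8, flow now 12.
Augment Res→B→C→Out: bottleneck 4, flow now 16.
No augmenting path remains; maximum flow = 16.
By max-flow min-cut, the minimum cut capacity equals the max flow.
In the residual graph, reachable from Res: {Res}.
Min-cut edges: Res→A (12), Res→B (4); capacity 12 + 4 = 16.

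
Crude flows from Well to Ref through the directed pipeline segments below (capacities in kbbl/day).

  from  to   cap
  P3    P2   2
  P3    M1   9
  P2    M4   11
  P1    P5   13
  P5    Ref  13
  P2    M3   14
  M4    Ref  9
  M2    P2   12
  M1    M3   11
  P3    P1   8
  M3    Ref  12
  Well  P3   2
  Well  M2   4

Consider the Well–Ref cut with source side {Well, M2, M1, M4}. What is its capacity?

34

Edges leaving {Well, M2, M1, M4}: Well→P3 (2), M2→P2 (12), M1→M3 (11), M4→Ref (9).
Cut capacity = 2 + 12 + 11 + 9 = 34.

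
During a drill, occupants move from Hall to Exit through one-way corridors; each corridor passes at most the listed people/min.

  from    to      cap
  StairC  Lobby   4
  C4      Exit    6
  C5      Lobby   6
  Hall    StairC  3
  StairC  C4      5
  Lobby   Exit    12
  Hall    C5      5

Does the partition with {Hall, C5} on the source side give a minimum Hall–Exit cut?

Given cut capacity: 3 + 6 = 9.
Augment Hall→C5→Lobby→Exit: bottleneck 5, flow now 5.
Augment Hall→StairC→Lobby→Exit: bottleneck 3, flow now 8.
No augmenting path remains; maximum flow = 8.
In the residual graph, reachable from Hall: {Hall}.
Min-cut edges: Hall→C5 (5), Hall→StairC (3); capacity 5 + 3 = 8.
Cut capacity 9 exceeds the max flow 8, so it is not minimum.

No — its capacity is 9, but the minimum cut has capacity 8.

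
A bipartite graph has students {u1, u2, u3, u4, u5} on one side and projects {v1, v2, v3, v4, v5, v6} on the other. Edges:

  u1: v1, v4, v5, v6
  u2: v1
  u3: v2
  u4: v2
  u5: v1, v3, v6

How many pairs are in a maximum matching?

4

Unit-capacity flow: source→left, listed edges, right→sink; max matching = max flow.
Augmenting path u1→v1 (+1); matched 1.
Augmenting path u3→v2 (+1); matched 2.
Augmenting path u5→v3 (+1); matched 3.
Augmenting path u2→v1→u1→v4 (+1); matched 4.
No augmenting path remains; maximum matching = 4.
König certificate: {u1, u2, u5, v2} is a vertex cover of size 4 (every listed pair touches it), so no matching can be larger.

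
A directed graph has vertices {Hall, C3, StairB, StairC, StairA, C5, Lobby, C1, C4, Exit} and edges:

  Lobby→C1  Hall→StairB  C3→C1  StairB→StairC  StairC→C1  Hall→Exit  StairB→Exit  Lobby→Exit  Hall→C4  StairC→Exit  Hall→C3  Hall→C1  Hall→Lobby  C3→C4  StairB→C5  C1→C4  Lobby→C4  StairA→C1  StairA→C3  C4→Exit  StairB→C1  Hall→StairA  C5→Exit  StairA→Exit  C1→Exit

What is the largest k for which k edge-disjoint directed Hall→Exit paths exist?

Assign every edge capacity 1; by Menger, the answer equals the max flow.
Path Hall→Exit (+1); total 1.
Path Hall→StairB→Exit (+1); total 2.
Path Hall→StairA→Exit (+1); total 3.
Path Hall→Lobby→Exit (+1); total 4.
Path Hall→C1→Exit (+1); total 5.
Path Hall→C4→Exit (+1); total 6.
No residual Hall→Exit path; max flow = 6.
Certifying cut of size 6: {C1→Exit, C4→Exit, Hall→Exit, Hall→Lobby, Hall→StairA, Hall→StairB}.

6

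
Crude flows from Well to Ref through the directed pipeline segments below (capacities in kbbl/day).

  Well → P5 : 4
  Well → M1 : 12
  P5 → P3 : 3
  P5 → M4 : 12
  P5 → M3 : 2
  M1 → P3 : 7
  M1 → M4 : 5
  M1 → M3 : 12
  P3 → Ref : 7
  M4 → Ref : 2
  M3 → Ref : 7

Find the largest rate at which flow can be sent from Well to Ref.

Augment Well→P5→P3→Ref: bottleneck 3, flow now 3.
Augment Well→P5→M4→Ref: bottleneck 1, flow now 4.
Augment Well→M1→P3→Ref: bottleneck 4, flow now 8.
Augment Well→M1→M4→Ref: bottleneck 1, flow now 9.
Augment Well→M1→M3→Ref: bottleneck 7, flow now 16.
No augmenting path remains; maximum flow = 16.
In the residual graph, reachable from Well: {Well}.
Min-cut edges: Well→P5 (4), Well→M1 (12); capacity 4 + 12 = 16.
This cut is saturated, so no flow can exceed 16.

16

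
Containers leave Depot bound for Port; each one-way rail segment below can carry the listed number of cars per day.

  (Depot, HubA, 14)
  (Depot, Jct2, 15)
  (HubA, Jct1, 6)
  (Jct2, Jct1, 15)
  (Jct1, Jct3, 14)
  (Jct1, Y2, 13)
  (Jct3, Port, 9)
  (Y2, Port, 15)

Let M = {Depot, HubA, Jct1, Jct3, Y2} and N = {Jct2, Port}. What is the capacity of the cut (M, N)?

39

Edges leaving {Depot, HubA, Jct1, Jct3, Y2}: Depot→Jct2 (15), Jct3→Port (9), Y2→Port (15).
Cut capacity = 15 + 9 + 15 = 39.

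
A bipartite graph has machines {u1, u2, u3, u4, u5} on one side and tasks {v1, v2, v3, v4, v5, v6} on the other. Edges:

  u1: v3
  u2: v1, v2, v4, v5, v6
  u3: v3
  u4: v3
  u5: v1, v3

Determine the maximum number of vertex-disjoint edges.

Unit-capacity flow: source→left, listed edges, right→sink; max matching = max flow.
Augmenting path u1→v3 (+1); matched 1.
Augmenting path u2→v1 (+1); matched 2.
Augmenting path u5→v1→u2→v2 (+1); matched 3.
No augmenting path remains; maximum matching = 3.
König certificate: {u2, u5, v3} is a vertex cover of size 3 (every listed pair touches it), so no matching can be larger.

3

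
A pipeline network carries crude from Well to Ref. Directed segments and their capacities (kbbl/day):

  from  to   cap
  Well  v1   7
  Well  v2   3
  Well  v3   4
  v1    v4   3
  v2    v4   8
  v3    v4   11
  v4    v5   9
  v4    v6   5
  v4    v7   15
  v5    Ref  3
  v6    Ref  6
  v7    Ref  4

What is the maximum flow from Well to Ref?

10

Augment Well→v1→v4→v5→Ref: bottleneck 3, flow now 3.
Augment Well→v2→v4→v6→Ref: bottleneck 3, flow now 6.
Augment Well→v3→v4→v6→Ref: bottleneck 2, flow now 8.
Augment Well→v3→v4→v7→Ref: bottleneck 2, flow now 10.
No augmenting path remains; maximum flow = 10.
In the residual graph, reachable from Well: {Well, v1}.
Min-cut edges: Well→v2 (3), Well→v3 (4), v1→v4 (3); capacity 3 + 4 + 3 = 10.
This cut is saturated, so no flow can exceed 10.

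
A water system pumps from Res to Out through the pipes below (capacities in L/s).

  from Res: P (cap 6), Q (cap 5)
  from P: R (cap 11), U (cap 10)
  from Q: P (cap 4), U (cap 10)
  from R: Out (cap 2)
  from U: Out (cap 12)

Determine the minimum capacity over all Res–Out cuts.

11

Augment Res→P→R→Out: bottleneck 2, flow now 2.
Augment Res→P→U→Out: bottleneck 4, flow now 6.
Augment Res→Q→U→Out: bottleneck 5, flow now 11.
No augmenting path remains; maximum flow = 11.
By max-flow min-cut, the minimum cut capacity equals the max flow.
In the residual graph, reachable from Res: {Res}.
Min-cut edges: Res→P (6), Res→Q (5); capacity 6 + 5 = 11.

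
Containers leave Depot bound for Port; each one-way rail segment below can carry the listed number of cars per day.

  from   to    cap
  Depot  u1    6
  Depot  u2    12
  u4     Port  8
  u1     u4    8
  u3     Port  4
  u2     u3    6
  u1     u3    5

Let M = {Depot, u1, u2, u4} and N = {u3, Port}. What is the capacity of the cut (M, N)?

19

Edges leaving {Depot, u1, u2, u4}: u1→u3 (5), u2→u3 (6), u4→Port (8).
Cut capacity = 5 + 6 + 8 = 19.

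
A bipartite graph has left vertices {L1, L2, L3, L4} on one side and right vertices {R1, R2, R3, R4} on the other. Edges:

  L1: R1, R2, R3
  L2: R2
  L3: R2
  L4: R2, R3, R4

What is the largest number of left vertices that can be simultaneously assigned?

Unit-capacity flow: source→left, listed edges, right→sink; max matching = max flow.
Augmenting path L1→R1 (+1); matched 1.
Augmenting path L2→R2 (+1); matched 2.
Augmenting path L4→R3 (+1); matched 3.
No augmenting path remains; maximum matching = 3.
König certificate: {L1, L4, R2} is a vertex cover of size 3 (every listed pair touches it), so no matching can be larger.

3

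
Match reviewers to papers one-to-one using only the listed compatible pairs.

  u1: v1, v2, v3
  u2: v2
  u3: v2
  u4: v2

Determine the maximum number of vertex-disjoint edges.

Unit-capacity flow: source→left, listed edges, right→sink; max matching = max flow.
Augmenting path u1→v1 (+1); matched 1.
Augmenting path u2→v2 (+1); matched 2.
No augmenting path remains; maximum matching = 2.
König certificate: {u1, v2} is a vertex cover of size 2 (every listed pair touches it), so no matching can be larger.

2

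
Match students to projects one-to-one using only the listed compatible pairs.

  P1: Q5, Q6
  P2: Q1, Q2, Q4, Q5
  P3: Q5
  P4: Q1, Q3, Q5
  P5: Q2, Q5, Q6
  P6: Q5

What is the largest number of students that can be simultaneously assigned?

5

Unit-capacity flow: source→left, listed edges, right→sink; max matching = max flow.
Augmenting path P1→Q5 (+1); matched 1.
Augmenting path P2→Q1 (+1); matched 2.
Augmenting path P4→Q3 (+1); matched 3.
Augmenting path P5→Q2 (+1); matched 4.
Augmenting path P3→Q5→P1→Q6 (+1); matched 5.
No augmenting path remains; maximum matching = 5.
König certificate: {P1, P2, P4, P5, Q5} is a vertex cover of size 5 (every listed pair touches it), so no matching can be larger.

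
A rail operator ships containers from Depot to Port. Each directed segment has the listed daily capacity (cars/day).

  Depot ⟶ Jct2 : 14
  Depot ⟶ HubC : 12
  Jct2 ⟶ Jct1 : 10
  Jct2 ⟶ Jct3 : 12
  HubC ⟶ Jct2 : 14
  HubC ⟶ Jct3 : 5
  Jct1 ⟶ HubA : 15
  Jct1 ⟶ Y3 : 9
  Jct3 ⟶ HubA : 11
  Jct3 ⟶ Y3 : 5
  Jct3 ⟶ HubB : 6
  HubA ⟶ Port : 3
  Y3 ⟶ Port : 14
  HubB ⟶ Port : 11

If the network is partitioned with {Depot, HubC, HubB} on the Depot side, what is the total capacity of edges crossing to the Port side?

44

Edges leaving {Depot, HubC, HubB}: Depot→Jct2 (14), HubC→Jct2 (14), HubC→Jct3 (5), HubB→Port (11).
Cut capacity = 14 + 14 + 5 + 11 = 44.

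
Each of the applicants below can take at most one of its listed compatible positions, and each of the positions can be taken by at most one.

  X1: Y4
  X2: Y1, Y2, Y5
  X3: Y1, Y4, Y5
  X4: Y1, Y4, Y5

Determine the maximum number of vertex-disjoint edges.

Unit-capacity flow: source→left, listed edges, right→sink; max matching = max flow.
Augmenting path X1→Y4 (+1); matched 1.
Augmenting path X2→Y1 (+1); matched 2.
Augmenting path X3→Y5 (+1); matched 3.
Augmenting path X4→Y1→X2→Y2 (+1); matched 4.
No augmenting path remains; maximum matching = 4.
König certificate: {X1, X2, X3, X4} is a vertex cover of size 4 (every listed pair touches it), so no matching can be larger.

4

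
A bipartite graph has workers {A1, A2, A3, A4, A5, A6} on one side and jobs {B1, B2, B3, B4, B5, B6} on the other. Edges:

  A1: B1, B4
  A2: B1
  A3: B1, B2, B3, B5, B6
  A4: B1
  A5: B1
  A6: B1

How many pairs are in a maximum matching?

3

Unit-capacity flow: source→left, listed edges, right→sink; max matching = max flow.
Augmenting path A1→B1 (+1); matched 1.
Augmenting path A3→B2 (+1); matched 2.
Augmenting path A2→B1→A1→B4 (+1); matched 3.
No augmenting path remains; maximum matching = 3.
König certificate: {A1, A3, B1} is a vertex cover of size 3 (every listed pair touches it), so no matching can be larger.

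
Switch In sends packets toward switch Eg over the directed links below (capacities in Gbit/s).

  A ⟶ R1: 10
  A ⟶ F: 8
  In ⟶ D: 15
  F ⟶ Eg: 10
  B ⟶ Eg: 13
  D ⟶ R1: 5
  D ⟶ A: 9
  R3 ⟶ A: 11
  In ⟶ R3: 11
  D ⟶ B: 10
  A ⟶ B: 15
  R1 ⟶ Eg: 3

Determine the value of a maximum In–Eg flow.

24

Augment In→D→B→Eg: bottleneck 10, flow now 10.
Augment In→D→R1→Eg: bottleneck 3, flow now 13.
Augment In→R3→A→B→Eg: bottleneck 3, flow now 16.
Augment In→R3→A→F→Eg: bottleneck 8, flow now 24.
No augmenting path remains; maximum flow = 24.
In the residual graph, reachable from In: {In, R3, D, A, B, R1}.
Min-cut edges: A→F (8), B→Eg (13), R1→Eg (3); capacity 8 + 13 + 3 = 24.
This cut is saturated, so no flow can exceed 24.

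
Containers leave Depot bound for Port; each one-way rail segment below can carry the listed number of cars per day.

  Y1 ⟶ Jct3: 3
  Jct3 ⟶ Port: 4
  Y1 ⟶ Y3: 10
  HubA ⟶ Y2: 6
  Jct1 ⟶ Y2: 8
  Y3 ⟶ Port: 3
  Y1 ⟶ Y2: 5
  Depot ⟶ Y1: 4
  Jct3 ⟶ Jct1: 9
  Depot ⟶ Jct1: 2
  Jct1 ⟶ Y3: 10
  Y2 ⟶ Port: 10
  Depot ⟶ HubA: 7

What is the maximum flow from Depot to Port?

12

Augment Depot→Y1→Jct3→Port: bottleneck 3, flow now 3.
Augment Depot→Y1→Y3→Port: bottleneck 1, flow now 4.
Augment Depot→HubA→Y2→Port: bottleneck 6, flow now 10.
Augment Depot→Jct1→Y3→Port: bottleneck 2, flow now 12.
No augmenting path remains; maximum flow = 12.
In the residual graph, reachable from Depot: {Depot, HubA}.
Min-cut edges: Depot→Y1 (4), Depot→Jct1 (2), HubA→Y2 (6); capacity 4 + 2 + 6 = 12.
This cut is saturated, so no flow can exceed 12.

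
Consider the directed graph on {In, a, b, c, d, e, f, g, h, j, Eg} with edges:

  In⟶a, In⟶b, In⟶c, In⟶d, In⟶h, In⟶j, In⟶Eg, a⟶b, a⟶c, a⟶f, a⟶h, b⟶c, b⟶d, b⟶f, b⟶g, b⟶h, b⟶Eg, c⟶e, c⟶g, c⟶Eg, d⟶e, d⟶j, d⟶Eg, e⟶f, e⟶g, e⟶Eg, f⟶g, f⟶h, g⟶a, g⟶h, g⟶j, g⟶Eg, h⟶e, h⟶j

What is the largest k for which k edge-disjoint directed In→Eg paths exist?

6

Assign every edge capacity 1; by Menger, the answer equals the max flow.
Path In→Eg (+1); total 1.
Path In→b→Eg (+1); total 2.
Path In→c→Eg (+1); total 3.
Path In→d→Eg (+1); total 4.
Path In→h→e→Eg (+1); total 5.
Path In→a→b→g→Eg (+1); total 6.
No residual In→Eg path; max flow = 6.
Certifying cut of size 6: {In→Eg, In→a, In→b, In→c, In→d, In→h}.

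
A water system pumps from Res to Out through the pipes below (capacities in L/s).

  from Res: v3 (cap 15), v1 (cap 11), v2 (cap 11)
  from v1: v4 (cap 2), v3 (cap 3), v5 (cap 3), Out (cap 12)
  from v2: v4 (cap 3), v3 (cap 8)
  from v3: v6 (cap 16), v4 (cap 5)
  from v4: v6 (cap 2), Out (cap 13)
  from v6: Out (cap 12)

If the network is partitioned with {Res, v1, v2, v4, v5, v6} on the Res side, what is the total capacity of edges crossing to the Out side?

Edges leaving {Res, v1, v2, v4, v5, v6}: Res→v3 (15), v1→v3 (3), v1→Out (12), v2→v3 (8), v4→Out (13), v6→Out (12).
Cut capacity = 15 + 3 + 12 + 8 + 13 + 12 = 63.

63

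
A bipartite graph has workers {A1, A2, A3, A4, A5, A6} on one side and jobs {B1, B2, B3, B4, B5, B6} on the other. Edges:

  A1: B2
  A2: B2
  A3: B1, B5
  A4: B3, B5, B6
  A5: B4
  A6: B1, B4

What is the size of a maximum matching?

5

Unit-capacity flow: source→left, listed edges, right→sink; max matching = max flow.
Augmenting path A1→B2 (+1); matched 1.
Augmenting path A3→B1 (+1); matched 2.
Augmenting path A4→B3 (+1); matched 3.
Augmenting path A5→B4 (+1); matched 4.
Augmenting path A6→B1→A3→B5 (+1); matched 5.
No augmenting path remains; maximum matching = 5.
König certificate: {A3, A4, A5, A6, B2} is a vertex cover of size 5 (every listed pair touches it), so no matching can be larger.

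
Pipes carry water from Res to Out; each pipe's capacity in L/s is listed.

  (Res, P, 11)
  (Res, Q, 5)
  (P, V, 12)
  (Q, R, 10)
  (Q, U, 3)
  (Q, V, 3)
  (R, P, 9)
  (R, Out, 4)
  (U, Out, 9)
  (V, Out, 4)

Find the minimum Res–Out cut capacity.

9

Augment Res→P→V→Out: bottleneck 4, flow now 4.
Augment Res→Q→R→Out: bottleneck 4, flow now 8.
Augment Res→Q→U→Out: bottleneck 1, flow now 9.
No augmenting path remains; maximum flow = 9.
By max-flow min-cut, the minimum cut capacity equals the max flow.
In the residual graph, reachable from Res: {Res, P, V}.
Min-cut edges: Res→Q (5), V→Out (4); capacity 5 + 4 = 9.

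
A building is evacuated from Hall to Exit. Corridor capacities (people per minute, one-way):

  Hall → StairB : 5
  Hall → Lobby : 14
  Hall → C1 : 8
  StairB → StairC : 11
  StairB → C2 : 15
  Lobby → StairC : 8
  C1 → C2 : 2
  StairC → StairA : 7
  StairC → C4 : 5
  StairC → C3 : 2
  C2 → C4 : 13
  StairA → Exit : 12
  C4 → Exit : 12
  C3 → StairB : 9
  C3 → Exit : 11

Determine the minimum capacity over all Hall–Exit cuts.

15

Augment Hall→StairB→StairC→StairA→Exit: bottleneck 5, flow now 5.
Augment Hall→Lobby→StairC→StairA→Exit: bottleneck 2, flow now 7.
Augment Hall→Lobby→StairC→C4→Exit: bottleneck 5, flow now 12.
Augment Hall→Lobby→StairC→C3→Exit: bottleneck 1, flow now 13.
Augment Hall→C1→C2→C4→Exit: bottleneck 2, flow now 15.
No augmenting path remains; maximum flow = 15.
By max-flow min-cut, the minimum cut capacity equals the max flow.
In the residual graph, reachable from Hall: {Hall, Lobby, C1}.
Min-cut edges: Hall→StairB (5), Lobby→StairC (8), C1→C2 (2); capacity 5 + 8 + 2 = 15.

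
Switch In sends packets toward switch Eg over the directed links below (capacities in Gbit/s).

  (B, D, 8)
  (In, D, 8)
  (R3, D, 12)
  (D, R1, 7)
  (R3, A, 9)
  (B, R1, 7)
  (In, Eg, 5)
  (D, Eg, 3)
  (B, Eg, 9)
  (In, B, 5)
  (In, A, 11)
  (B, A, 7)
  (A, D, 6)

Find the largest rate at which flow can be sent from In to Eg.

Augment In→Eg: bottleneck 5, flow now 5.
Augment In→B→Eg: bottleneck 5, flow now 10.
Augment In→D→Eg: bottleneck 3, flow now 13.
No augmenting path remains; maximum flow = 13.
In the residual graph, reachable from In: {In, A, D, R1}.
Min-cut edges: In→B (5), In→Eg (5), D→Eg (3); capacity 5 + 5 + 3 = 13.
This cut is saturated, so no flow can exceed 13.

13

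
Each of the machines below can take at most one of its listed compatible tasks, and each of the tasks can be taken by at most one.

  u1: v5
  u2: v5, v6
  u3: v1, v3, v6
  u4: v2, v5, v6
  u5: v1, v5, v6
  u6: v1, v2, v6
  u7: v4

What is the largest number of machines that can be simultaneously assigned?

6

Unit-capacity flow: source→left, listed edges, right→sink; max matching = max flow.
Augmenting path u1→v5 (+1); matched 1.
Augmenting path u2→v6 (+1); matched 2.
Augmenting path u3→v1 (+1); matched 3.
Augmenting path u4→v2 (+1); matched 4.
Augmenting path u7→v4 (+1); matched 5.
Augmenting path u5→v1→u3→v3 (+1); matched 6.
No augmenting path remains; maximum matching = 6.
König certificate: {u3, u7, v1, v2, v5, v6} is a vertex cover of size 6 (every listed pair touches it), so no matching can be larger.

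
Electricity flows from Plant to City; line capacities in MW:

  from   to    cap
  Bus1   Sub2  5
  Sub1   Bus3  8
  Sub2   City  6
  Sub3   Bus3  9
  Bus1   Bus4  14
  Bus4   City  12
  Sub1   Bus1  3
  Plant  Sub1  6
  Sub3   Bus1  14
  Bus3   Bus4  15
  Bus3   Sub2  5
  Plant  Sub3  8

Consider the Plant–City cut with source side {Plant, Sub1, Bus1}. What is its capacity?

Edges leaving {Plant, Sub1, Bus1}: Plant→Sub3 (8), Sub1→Bus3 (8), Bus1→Sub2 (5), Bus1→Bus4 (14).
Cut capacity = 8 + 8 + 5 + 14 = 35.

35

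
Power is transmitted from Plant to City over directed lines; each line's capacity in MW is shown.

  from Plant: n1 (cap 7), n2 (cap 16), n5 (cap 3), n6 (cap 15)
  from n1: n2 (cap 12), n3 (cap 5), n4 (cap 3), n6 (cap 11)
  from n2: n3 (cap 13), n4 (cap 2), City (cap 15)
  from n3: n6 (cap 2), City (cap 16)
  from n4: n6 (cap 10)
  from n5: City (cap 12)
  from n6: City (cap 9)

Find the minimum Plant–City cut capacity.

35

Augment Plant→n2→City: bottleneck 15, flow now 15.
Augment Plant→n5→City: bottleneck 3, flow now 18.
Augment Plant→n6→City: bottleneck 9, flow now 27.
Augment Plant→n1→n3→City: bottleneck 5, flow now 32.
Augment Plant→n2→n3→City: bottleneck 1, flow now 33.
Augment Plant→n1→n2→n3→City: bottleneck 2, flow now 35.
No augmenting path remains; maximum flow = 35.
By max-flow min-cut, the minimum cut capacity equals the max flow.
In the residual graph, reachable from Plant: {Plant, n6}.
Min-cut edges: Plant→n1 (7), Plant→n2 (16), Plant→n5 (3), n6→City (9); capacity 7 + 16 + 3 + 9 = 35.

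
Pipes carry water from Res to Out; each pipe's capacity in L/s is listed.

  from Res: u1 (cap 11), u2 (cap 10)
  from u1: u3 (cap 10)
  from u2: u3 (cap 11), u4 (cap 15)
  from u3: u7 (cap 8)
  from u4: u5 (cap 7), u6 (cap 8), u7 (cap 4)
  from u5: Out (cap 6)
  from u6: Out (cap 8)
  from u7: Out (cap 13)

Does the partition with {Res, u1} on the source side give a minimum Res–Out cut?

No — its capacity is 20, but the minimum cut has capacity 18.

Given cut capacity: 10 + 10 = 20.
Augment Res→u1→u3→u7→Out: bottleneck 8, flow now 8.
Augment Res→u2→u4→u5→Out: bottleneck 6, flow now 14.
Augment Res→u2→u4→u6→Out: bottleneck 4, flow now 18.
No augmenting path remains; maximum flow = 18.
In the residual graph, reachable from Res: {Res, u1, u3}.
Min-cut edges: Res→u2 (10), u3→u7 (8); capacity 10 + 8 = 18.
Cut capacity 20 exceeds the max flow 18, so it is not minimum.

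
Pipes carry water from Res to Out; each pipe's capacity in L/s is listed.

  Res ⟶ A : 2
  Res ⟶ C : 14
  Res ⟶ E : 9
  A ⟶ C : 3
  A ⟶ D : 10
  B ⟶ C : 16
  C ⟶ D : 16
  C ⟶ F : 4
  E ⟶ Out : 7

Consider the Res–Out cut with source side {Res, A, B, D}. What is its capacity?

Edges leaving {Res, A, B, D}: Res→C (14), Res→E (9), A→C (3), B→C (16).
Cut capacity = 14 + 9 + 3 + 16 = 42.

42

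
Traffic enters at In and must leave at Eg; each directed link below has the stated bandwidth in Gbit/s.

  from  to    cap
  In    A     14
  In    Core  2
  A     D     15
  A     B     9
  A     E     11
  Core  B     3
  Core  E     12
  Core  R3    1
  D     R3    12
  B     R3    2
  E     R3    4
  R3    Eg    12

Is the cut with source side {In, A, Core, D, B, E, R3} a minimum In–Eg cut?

Given cut capacity: 12 = 12.
Augment In→Core→R3→Eg: bottleneck 1, flow now 1.
Augment In→A→D→R3→Eg: bottleneck 11, flow now 12.
No augmenting path remains; maximum flow = 12.
Cut capacity 12 equals the max flow, so it is a minimum cut.

Yes — it is a minimum cut (capacity 12).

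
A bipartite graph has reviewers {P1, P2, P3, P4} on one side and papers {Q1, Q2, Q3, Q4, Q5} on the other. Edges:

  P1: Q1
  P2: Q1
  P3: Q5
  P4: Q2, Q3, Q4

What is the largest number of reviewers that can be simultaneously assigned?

Unit-capacity flow: source→left, listed edges, right→sink; max matching = max flow.
Augmenting path P1→Q1 (+1); matched 1.
Augmenting path P3→Q5 (+1); matched 2.
Augmenting path P4→Q2 (+1); matched 3.
No augmenting path remains; maximum matching = 3.
König certificate: {P3, P4, Q1} is a vertex cover of size 3 (every listed pair touches it), so no matching can be larger.

3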